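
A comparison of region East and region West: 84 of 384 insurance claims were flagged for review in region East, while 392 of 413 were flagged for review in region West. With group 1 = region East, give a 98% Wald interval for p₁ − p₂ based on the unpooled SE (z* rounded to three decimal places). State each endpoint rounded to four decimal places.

p̂₁ = 0.21875, p̂₂ = 0.94915, so the observed difference is -0.73040.
Unpooled SE = √(p̂₁(1−p̂₁)/n₁ + p̂₂(1−p̂₂)/n₂) = √(0.000445048 + 0.000116857) = 0.023705.
The 98% critical value is z* = 2.326. Margin of error = 0.05514.
CI: -0.73040 ± 0.05514 = (-0.7855, -0.6753).

(-0.7855, -0.6753)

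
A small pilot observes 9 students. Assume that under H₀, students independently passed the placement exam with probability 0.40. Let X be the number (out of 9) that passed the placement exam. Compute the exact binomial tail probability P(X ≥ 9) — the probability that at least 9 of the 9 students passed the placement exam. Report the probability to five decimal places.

X is binomial with n = 9 and p = 0.40.
P(X ≥ 9) = C(9,9)·0.40^9·0.60^0.
= 0.000262 = 0.00026.

P = 0.00026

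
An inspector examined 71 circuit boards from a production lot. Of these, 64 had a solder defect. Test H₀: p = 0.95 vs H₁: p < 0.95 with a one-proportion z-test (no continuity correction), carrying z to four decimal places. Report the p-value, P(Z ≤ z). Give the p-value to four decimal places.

With x = 64 successes in n = 71, p̂ = 0.90141.
SE₀ = √(0.95·0.05/71) = 0.025865.
z = (p̂ − p₀)/SE = (64/71 − 0.95)/0.025865 ≈ -1.8786.
From the standard normal, P(Z ≤ z) = 0.0301.

p-value = 0.0301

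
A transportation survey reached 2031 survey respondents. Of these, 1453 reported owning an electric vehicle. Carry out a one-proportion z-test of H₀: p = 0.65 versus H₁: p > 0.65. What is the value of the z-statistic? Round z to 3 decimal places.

p̂ = 1453/2031 = 0.71541.
SE₀ = √(0.65·0.35/2031) = 0.010584.
z = (p̂ − p₀)/SE = (0.71541 − 0.65)/0.010584 = 6.180.

z = 6.180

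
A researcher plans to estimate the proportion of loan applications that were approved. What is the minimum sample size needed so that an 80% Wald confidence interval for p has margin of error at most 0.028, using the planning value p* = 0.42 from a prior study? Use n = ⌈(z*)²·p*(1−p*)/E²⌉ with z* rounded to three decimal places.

z* = 1.282 at the 80% level.
p*(1−p*) = 0.2436.
Required n before rounding: 1.643524 × 0.2436 / 0.028² = 510.666.
Rounding up, n = 511.

n = 511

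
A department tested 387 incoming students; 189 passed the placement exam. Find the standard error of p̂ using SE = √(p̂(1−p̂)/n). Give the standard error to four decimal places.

Sample proportion p̂ = 189/387 = 0.48837.
p̂(1−p̂) = 0.48837·0.51163 = 0.249865.
SE = √(0.249865/387) = 0.0254.

SE = 0.0254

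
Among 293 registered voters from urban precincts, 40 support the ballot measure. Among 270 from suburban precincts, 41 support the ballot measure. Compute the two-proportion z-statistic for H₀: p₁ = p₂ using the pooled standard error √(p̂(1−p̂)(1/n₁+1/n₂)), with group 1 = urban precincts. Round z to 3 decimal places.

Sample proportions: p̂₁ = 40/293 = 0.13652 and p̂₂ = 41/270 = 0.15185.
Pooling: p̂ = 81/563 = 0.14387.
Pooled SE = √[0.1231729·0.00711667] ≈ 0.029607.
z = -0.01533/0.029607 = -0.518.

z = -0.518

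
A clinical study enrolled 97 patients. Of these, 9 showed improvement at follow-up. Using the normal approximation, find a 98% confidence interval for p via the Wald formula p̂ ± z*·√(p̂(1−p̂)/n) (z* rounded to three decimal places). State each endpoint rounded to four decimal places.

Sample proportion p̂ = 9/97 = 0.09278.
SE(p̂) = √(0.09278·0.90722/97) = 0.029458.
For 98% confidence, z* = 2.326.
Margin of error: 2.326 × 0.029458 = 0.06852.
CI: 0.09278 ± 0.06852 = (0.0243, 0.1613).

(0.0243, 0.1613)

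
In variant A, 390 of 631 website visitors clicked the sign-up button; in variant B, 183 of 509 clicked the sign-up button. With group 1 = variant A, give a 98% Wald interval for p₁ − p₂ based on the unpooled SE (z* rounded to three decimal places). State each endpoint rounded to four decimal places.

(0.1917, 0.3254)

p̂₁ = 0.61807, p̂₂ = 0.35953, so the observed difference is 0.25854.
Unpooled SE = √(p̂₁(1−p̂₁)/n₁ + p̂₂(1−p̂₂)/n₂) = √(0.000374105 + 0.000452392) = 0.028749.
For 98% confidence, z* = 2.326. Margin = 2.326·0.028749 = 0.06687.
CI: 0.25854 ± 0.06687 = (0.1917, 0.3254).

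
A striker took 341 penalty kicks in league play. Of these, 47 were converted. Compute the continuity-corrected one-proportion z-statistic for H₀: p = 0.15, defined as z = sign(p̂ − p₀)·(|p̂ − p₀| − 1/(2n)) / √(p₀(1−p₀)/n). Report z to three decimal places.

With x = 47 successes in n = 341, p̂ = 0.13783. p̂ − p₀ = -0.012170.
Continuity correction 1/(2n) = 1/682 = 0.001466.
Corrected numerator: |-0.012170| − 0.001466 = 0.010704.
Under H₀, SE = √(p₀(1−p₀)/n) = √(0.15·0.85/341) = √0.000373900 = 0.019337.
z = (−)0.010704/0.019337 = -0.554.

z = -0.554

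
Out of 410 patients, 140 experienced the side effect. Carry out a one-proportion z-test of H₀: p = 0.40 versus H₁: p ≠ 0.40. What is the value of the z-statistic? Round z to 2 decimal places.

Sample proportion p̂ = 140/410 = 0.34146.
Null standard error: √(0.40·0.60/410) = √0.000585366 = 0.024194.
Test statistic: z = -0.05854/0.024194 = -2.42.

z = -2.42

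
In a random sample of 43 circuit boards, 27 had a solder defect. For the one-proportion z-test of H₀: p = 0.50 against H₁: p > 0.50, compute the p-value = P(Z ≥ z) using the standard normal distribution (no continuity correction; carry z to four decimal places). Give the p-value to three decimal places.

p-value = 0.047

With x = 27 successes in n = 43, p̂ = 0.62791.
Under H₀, SE = √(p₀(1−p₀)/n) = √(0.50·0.50/43) = √0.005813953 = 0.076249.
z = (p̂ − p₀)/SE = (27/43 − 0.50)/0.076249 ≈ 1.6775.
p-value = P(Z ≥ z) with z = 1.6775 → 0.047.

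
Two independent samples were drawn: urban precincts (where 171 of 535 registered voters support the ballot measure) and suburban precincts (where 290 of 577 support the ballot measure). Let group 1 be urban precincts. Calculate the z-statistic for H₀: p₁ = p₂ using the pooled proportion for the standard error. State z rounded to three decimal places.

p̂₁ = 171/535 = 0.31963, p̂₂ = 290/577 = 0.50260.
Pooling: p̂ = 461/1112 = 0.41457.
SE = √[p̂(1−p̂)(1/n₁+1/n₂)] = √[0.41457·0.58543·(1/535+1/577)] ≈ 0.029568.
z = -0.18297/0.029568 = -6.188.

z = -6.188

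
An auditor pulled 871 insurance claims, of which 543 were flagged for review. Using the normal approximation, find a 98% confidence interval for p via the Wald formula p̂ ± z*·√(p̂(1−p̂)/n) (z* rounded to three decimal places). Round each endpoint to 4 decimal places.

(0.5852, 0.6616)

The sample proportion is 543/871 = 0.62342.
SE(p̂) = √(0.62342·0.37658/871) = 0.016418.
The 98% critical value is z* = 2.326.
Margin = 2.326·0.016418 = 0.03819.
CI: 0.62342 ± 0.03819 = (0.5852, 0.6616).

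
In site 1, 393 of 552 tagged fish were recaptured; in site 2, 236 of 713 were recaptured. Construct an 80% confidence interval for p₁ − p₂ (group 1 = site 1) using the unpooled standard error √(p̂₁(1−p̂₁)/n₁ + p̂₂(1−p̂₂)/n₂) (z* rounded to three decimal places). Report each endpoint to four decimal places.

p̂₁ = 393/552 = 0.71196, p̂₂ = 236/713 = 0.33100; p̂₁ − p̂₂ = 0.38096.
SE = √(0.000371512 + 0.000310572) = √0.000682084 = 0.026117.
For 80% confidence, z* = 1.282. Margin = 1.282·0.026117 = 0.03348.
So the interval runs from 0.3475 to 0.4144.

(0.3475, 0.4144)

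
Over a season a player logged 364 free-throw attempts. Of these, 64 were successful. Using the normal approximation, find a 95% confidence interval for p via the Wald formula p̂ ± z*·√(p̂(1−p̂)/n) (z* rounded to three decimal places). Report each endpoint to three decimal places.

The sample proportion is 64/364 = 0.17582.
SE = √(p̂(1−p̂)/n) = √(0.144910/364) = 0.019953.
The 95% critical value is z* = 1.960.
Margin of error: 1.960 × 0.019953 = 0.03911.
CI: 0.17582 ± 0.03911 = (0.137, 0.215).

(0.137, 0.215)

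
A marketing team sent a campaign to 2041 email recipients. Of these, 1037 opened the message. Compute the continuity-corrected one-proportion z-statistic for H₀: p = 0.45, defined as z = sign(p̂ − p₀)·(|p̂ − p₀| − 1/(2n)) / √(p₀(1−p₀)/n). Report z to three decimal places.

The sample proportion is 1037/2041 = 0.50808. p̂ − p₀ = 0.058084.
1/(2n) = 0.000245.
Corrected numerator: |0.058084| − 0.000245 = 0.057839.
SE₀ = √(0.45·0.55/2041) = 0.011012.
z = +0.057839/0.011012 = 5.252.

z = 5.252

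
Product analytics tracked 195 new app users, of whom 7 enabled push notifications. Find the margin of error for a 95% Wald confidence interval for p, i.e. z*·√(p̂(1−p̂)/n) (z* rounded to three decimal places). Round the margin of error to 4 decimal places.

ME = 0.0261

With x = 7 successes in n = 195, p̂ = 0.03590.
Standard error of p̂: √(0.034609/195) = √0.000177481 = 0.013322.
For 95% confidence, z* = 1.960.
ME = 1.960·0.013322 = 0.0261.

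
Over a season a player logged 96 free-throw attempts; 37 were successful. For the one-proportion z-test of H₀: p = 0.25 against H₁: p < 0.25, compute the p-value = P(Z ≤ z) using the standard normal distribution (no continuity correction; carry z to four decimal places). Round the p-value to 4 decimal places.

p̂ = 37/96 = 0.38542.
SE₀ = √(0.25·0.75/96) = 0.044194.
z = (p̂ − p₀)/SE = (37/96 − 0.25)/0.044194 ≈ 3.0641.
p-value = P(Z ≤ z) with z = 3.0641 → 0.9989.

p-value = 0.9989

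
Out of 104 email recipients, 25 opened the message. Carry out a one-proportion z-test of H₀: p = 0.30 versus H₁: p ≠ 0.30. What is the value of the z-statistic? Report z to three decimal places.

p̂ = 25/104 = 0.24038.
SE₀ = √(0.30·0.70/104) = 0.044936.
z = (0.24038 − 0.30)/0.044936 = -0.05962/0.044936 = -1.327.

z = -1.327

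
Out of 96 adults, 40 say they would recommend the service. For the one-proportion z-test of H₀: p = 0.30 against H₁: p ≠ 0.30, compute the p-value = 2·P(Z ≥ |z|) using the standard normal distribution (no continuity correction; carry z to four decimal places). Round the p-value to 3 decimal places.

p-value = 0.013

With x = 40 successes in n = 96, p̂ = 0.41667.
SE₀ = √(0.30·0.70/96) = 0.046771.
z = (p̂ − p₀)/SE = (40/96 − 0.30)/0.046771 ≈ 2.4944.
From the standard normal, 2·P(Z ≥ |z|) = 0.013.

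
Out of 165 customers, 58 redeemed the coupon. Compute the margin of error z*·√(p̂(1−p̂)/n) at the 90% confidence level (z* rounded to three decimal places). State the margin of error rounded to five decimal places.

ME = 0.06114

The sample proportion is 58/165 = 0.35152.
Standard error of p̂: √(0.227952/165) = √0.001381529 = 0.037169.
For 90% confidence, z* = 1.645.
ME = 1.645·0.037169 = 0.06114.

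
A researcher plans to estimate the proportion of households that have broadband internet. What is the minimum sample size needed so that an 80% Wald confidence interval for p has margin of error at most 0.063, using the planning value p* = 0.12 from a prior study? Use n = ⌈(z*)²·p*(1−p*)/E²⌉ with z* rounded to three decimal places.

For 80% confidence, z* = 1.282.
p*(1−p*) = 0.1056.
(z*)²·p*(1−p*)/E² = 1.643524·0.1056/0.003969 = 43.728.
Rounding up, n = 44.

n = 44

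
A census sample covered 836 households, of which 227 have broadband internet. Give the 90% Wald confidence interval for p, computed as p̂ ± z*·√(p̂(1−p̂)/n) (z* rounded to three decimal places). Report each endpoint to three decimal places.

The sample proportion is 227/836 = 0.27153.
SE(p̂) = √(0.27153·0.72847/836) = 0.015382.
z* = 1.645 at the 90% level.
Margin of error: 1.645 × 0.015382 = 0.02530.
So the interval runs from 0.246 to 0.297.

(0.246, 0.297)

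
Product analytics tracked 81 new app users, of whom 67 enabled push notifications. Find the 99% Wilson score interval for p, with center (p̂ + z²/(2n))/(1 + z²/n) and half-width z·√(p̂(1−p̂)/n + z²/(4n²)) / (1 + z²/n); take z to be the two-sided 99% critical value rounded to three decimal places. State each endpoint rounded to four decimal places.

(0.6954, 0.9093)

p̂ = 67/81 = 0.82716; z = 2.576, so z² = 6.635776.
1 + z²/n = 1.081923.
Center = (0.82716 + 0.040962)/1.081923 = 0.80239.
Radicand: p̂(1−p̂)/n + z²/(4n²) = 0.001765012 + 0.000252849 = 0.002017861.
Half-width = z·√(radicand)/denom = 2.576·0.044921/1.081923 = 0.10695.
So the interval runs from 0.6954 to 0.9093.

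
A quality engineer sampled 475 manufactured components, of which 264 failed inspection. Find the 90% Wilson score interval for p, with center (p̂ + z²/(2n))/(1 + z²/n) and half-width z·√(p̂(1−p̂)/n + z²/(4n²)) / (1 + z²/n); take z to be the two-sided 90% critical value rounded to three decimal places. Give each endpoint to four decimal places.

(0.5181, 0.5929)

p̂ = 264/475 = 0.55579; z = 1.645, so z² = 2.706025.
Denominator 1 + z²/n = 1 + 2.706025/475 = 1.005697.
Adjusted center: (0.55579 + z²/(2n))/1.005697 = 0.55547.
Radicand: p̂(1−p̂)/n + z²/(4n²) = 0.000519763 + 0.000002998 = 0.000522761.
Half-width = z·√(radicand)/denom = 1.645·0.022864/1.005697 = 0.03740.
CI: 0.55547 ± 0.03740 = (0.5181, 0.5929).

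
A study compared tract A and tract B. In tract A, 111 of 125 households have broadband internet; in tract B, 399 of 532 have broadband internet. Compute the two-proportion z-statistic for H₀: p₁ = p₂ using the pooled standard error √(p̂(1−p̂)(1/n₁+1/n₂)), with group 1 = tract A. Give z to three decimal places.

p̂₁ = 111/125 = 0.88800, p̂₂ = 399/532 = 0.75000.
Pooled p̂ = (111+399)/(125+532) = 510/657 = 0.77626.
SE = √[p̂(1−p̂)(1/n₁+1/n₂)] = √[0.77626·0.22374·(1/125+1/532)] ≈ 0.041424.
z = 0.13800/0.041424 = 3.331.

z = 3.331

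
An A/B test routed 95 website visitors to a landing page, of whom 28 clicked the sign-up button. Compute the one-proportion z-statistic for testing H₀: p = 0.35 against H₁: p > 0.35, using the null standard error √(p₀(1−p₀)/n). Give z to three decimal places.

z = -1.129

Sample proportion p̂ = 28/95 = 0.29474.
Null standard error: √(0.35·0.65/95) = √0.002394737 = 0.048936.
z = (0.29474 − 0.35)/0.048936 = -0.05526/0.048936 = -1.129.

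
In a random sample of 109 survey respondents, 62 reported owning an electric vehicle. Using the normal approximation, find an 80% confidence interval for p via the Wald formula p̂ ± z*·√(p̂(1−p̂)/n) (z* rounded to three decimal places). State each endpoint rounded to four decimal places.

(0.5080, 0.6296)

With x = 62 successes in n = 109, p̂ = 0.56881.
SE = √(p̂(1−p̂)/n) = √(0.245266/109) = 0.047436.
For 80% confidence, z* = 1.282.
Margin = 1.282·0.047436 = 0.06081.
Interval: 0.56881 ± 0.06081 → (0.5080, 0.6296).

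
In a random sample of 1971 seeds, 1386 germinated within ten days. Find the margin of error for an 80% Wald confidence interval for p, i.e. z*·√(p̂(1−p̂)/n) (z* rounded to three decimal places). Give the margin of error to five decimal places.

ME = 0.01319

With x = 1386 successes in n = 1971, p̂ = 0.70320.
SE(p̂) = √(0.70320·0.29680/1971) = 0.010290.
The 80% critical value is z* = 1.282.
So ME = 0.01319.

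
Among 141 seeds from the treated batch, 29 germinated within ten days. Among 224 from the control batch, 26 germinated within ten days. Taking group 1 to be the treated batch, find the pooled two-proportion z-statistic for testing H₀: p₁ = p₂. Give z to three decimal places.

p̂₁ = 29/141 = 0.20567, p̂₂ = 26/224 = 0.11607.
Pooled p̂ = (29+26)/(141+224) = 55/365 = 0.15068.
Pooled SE = √[0.1279790·0.01155648] ≈ 0.038458.
z = 0.08960/0.038458 = 2.330.

z = 2.330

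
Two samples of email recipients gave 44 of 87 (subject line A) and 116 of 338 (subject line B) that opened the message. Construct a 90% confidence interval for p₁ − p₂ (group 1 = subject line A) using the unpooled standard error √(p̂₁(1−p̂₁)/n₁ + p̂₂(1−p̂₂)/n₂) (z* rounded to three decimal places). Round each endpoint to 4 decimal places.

p̂₁ = 44/87 = 0.50575, p̂₂ = 116/338 = 0.34320; p̂₁ − p̂₂ = 0.16255.
SE = √(0.002873184 + 0.000666900) = √0.003540084 = 0.059499.
For 90% confidence, z* = 1.645. Margin of error = 0.09788.
CI: 0.16255 ± 0.09788 = (0.0647, 0.2604).

(0.0647, 0.2604)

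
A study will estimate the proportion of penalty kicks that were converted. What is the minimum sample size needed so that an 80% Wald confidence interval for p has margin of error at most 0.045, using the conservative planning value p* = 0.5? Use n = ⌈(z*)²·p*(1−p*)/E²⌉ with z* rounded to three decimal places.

n = 203

For 80% confidence, z* = 1.282.
p*(1−p*) = 0.2500.
(z*)²·p*(1−p*)/E² = 1.643524·0.2500/0.002025 = 202.904.
⌈202.904⌉ = 203.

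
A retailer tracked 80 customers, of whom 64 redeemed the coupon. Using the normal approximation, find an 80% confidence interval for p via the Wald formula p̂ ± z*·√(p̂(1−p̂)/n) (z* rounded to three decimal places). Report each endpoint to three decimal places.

(0.743, 0.857)

The sample proportion is 64/80 = 0.80000.
SE(p̂) = √(0.80000·0.20000/80) = 0.044721.
The 80% critical value is z* = 1.282.
Margin = 1.282·0.044721 = 0.05733.
So the interval runs from 0.743 to 0.857.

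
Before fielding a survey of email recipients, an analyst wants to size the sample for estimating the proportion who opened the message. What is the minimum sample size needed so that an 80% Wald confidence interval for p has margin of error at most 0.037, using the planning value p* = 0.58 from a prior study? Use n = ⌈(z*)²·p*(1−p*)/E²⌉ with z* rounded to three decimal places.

For 80% confidence, z* = 1.282.
p*(1−p*) = 0.58·0.42 = 0.2436.
Required n before rounding: 1.643524 × 0.2436 / 0.037² = 292.449.
⌈292.449⌉ = 293.

n = 293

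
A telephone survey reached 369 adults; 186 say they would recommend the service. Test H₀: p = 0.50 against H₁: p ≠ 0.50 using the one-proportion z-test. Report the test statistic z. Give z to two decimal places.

With x = 186 successes in n = 369, p̂ = 0.50407.
SE₀ = √(0.50·0.50/369) = 0.026029.
z = (0.50407 − 0.50)/0.026029 = 0.00407/0.026029 = 0.16.

z = 0.16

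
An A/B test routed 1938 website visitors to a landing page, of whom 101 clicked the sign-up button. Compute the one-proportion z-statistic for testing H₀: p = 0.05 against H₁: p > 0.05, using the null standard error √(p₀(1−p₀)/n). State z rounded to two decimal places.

z = 0.43

Sample proportion p̂ = 101/1938 = 0.05212.
Null standard error: √(0.05·0.95/1938) = √0.000024510 = 0.004951.
z = (p̂ − p₀)/SE = (0.05212 − 0.05)/0.004951 = 0.43.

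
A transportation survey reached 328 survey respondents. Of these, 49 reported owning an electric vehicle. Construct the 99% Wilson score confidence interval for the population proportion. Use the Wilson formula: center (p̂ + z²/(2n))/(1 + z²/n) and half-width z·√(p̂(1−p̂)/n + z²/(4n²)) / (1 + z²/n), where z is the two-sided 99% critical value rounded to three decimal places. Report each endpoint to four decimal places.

p̂ = 49/328 = 0.14939; z = 2.576, so z² = 6.635776.
Denominator 1 + z²/n = 1 + 6.635776/328 = 1.020231.
Adjusted center: (0.14939 + z²/(2n))/1.020231 = 0.15634.
Radicand: p̂(1−p̂)/n + z²/(4n²) = 0.000387417 + 0.000015420 = 0.000402837.
Half-width = z·√(radicand)/denom = 2.576·0.020071/1.020231 = 0.05068.
So the interval runs from 0.1057 to 0.2070.

(0.1057, 0.2070)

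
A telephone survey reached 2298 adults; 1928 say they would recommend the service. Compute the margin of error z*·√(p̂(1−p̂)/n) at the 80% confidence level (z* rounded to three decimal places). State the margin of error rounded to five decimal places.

ME = 0.00983

p̂ = 1928/2298 = 0.83899.
SE(p̂) = √(0.83899·0.16101/2298) = 0.007667.
The 80% critical value is z* = 1.282.
Margin of error = z*·SE = 1.282 × 0.007667 = 0.00983.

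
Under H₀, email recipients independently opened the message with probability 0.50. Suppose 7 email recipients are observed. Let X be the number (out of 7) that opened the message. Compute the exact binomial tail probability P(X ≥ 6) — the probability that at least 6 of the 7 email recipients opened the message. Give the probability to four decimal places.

X ~ Binomial(n=7, p=0.50).
P(X ≥ 6) = C(7,6)·0.50^6·0.50^1 + C(7,7)·0.50^7·0.50^0.
= 0.054688 + 0.007812 = 0.0625.

P = 0.0625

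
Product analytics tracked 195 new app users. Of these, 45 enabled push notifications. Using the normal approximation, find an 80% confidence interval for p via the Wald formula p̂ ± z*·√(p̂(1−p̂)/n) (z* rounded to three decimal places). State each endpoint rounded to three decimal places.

(0.192, 0.269)

The sample proportion is 45/195 = 0.23077.
Standard error of p̂: √(0.177515/195) = √0.000910332 = 0.030172.
The 80% critical value is z* = 1.282.
Margin of error: 1.282 × 0.030172 = 0.03868.
So the interval runs from 0.192 to 0.269.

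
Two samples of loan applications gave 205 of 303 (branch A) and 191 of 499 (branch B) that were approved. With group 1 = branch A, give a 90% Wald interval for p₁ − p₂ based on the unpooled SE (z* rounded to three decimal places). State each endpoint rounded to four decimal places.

p̂₁ = 0.67657, p̂₂ = 0.38277, so the observed difference is 0.29380.
Unpooled SE = √(p̂₁(1−p̂₁)/n₁ + p̂₂(1−p̂₂)/n₂) = √(0.000722191 + 0.000473459) = 0.034578.
z* = 1.645 at the 90% level. Margin = 1.645·0.034578 = 0.05688.
CI: 0.29380 ± 0.05688 = (0.2369, 0.3507).

(0.2369, 0.3507)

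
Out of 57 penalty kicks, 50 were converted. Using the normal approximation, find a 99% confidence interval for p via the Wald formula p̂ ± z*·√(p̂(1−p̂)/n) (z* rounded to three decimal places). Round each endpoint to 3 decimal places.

(0.765, 0.989)

With x = 50 successes in n = 57, p̂ = 0.87719.
SE = √(p̂(1−p̂)/n) = √(0.107725/57) = 0.043473.
The 99% critical value is z* = 2.576.
Margin of error: 2.576 × 0.043473 = 0.11199.
CI: 0.87719 ± 0.11199 = (0.765, 0.989).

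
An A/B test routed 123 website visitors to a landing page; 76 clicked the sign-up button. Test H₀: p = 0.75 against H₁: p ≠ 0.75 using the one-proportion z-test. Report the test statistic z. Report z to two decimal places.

z = -3.38

The sample proportion is 76/123 = 0.61789.
Under H₀, SE = √(p₀(1−p₀)/n) = √(0.75·0.25/123) = √0.001524390 = 0.039043.
z = (p̂ − p₀)/SE = (0.61789 − 0.75)/0.039043 = -3.38.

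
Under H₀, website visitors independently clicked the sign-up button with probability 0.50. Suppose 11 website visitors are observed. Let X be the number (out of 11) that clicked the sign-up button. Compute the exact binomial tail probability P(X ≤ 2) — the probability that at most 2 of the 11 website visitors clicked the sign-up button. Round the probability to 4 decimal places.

X ~ Binomial(n=11, p=0.50).
P(X ≤ 2) = C(11,0)·0.50^0·0.50^11 + C(11,1)·0.50^1·0.50^10 + C(11,2)·0.50^2·0.50^9.
= 0.000488 + 0.005371 + 0.026855 = 0.0327.

P = 0.0327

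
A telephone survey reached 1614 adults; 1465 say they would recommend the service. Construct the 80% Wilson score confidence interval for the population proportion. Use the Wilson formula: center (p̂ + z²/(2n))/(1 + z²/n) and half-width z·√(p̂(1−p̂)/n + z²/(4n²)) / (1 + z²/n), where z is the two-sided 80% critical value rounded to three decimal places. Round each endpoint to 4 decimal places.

(0.8980, 0.9165)

p̂ = 1465/1614 = 0.90768; z = 1.282, so z² = 1.643524.
1 + z²/n = 1.001018.
Center = (0.90768 + 0.000509)/1.001018 = 0.90727.
Radicand: p̂(1−p̂)/n + z²/(4n²) = 0.000051917 + 0.000000158 = 0.000052075.
Half-width = 1.282·√0.000052075/1.001018 = 0.00924.
Interval: 0.90727 ± 0.00924 → (0.8980, 0.9165).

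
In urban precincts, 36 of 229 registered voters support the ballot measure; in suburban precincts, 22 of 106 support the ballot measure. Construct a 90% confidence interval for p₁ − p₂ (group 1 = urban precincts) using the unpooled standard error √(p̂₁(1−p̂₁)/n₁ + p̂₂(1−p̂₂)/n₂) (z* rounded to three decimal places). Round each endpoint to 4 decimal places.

(-0.1263, 0.0256)

p̂₁ = 36/229 = 0.15721, p̂₂ = 22/106 = 0.20755; p̂₁ − p̂₂ = -0.05034.
Unpooled SE = √(p̂₁(1−p̂₁)/n₁ + p̂₂(1−p̂₂)/n₂) = √(0.000578567 + 0.001551616) = 0.046154.
The 90% critical value is z* = 1.645. Margin = 1.645·0.046154 = 0.07592.
So the interval runs from -0.1263 to 0.0256.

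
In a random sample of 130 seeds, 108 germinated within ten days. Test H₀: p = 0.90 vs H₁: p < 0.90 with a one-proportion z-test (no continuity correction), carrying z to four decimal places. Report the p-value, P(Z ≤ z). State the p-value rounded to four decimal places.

p-value = 0.0043

The sample proportion is 108/130 = 0.83077.
Null standard error: √(0.90·0.10/130) = √0.000692308 = 0.026312.
z = (p̂ − p₀)/SE = (108/130 − 0.90)/0.026312 ≈ -2.6312.
p-value = P(Z ≤ z) with z = -2.6312 → 0.0043.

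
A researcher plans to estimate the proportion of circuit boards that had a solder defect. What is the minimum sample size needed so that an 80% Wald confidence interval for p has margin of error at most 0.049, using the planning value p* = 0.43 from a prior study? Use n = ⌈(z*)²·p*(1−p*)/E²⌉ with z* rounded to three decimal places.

n = 168

For 80% confidence, z* = 1.282.
p*(1−p*) = 0.2451.
(z*)²·p*(1−p*)/E² = 1.643524·0.2451/0.002401 = 167.775.
Rounding up, n = 168.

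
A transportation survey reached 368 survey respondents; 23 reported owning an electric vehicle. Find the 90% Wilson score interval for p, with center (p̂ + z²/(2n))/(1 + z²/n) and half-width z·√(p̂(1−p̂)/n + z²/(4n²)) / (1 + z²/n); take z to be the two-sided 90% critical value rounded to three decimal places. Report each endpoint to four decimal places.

p̂ = 23/368 = 0.06250; z = 1.645, so z² = 2.706025.
Denominator 1 + z²/n = 1 + 2.706025/368 = 1.007353.
Adjusted center: (0.06250 + z²/(2n))/1.007353 = 0.06569.
Radicand: p̂(1−p̂)/n + z²/(4n²) = 0.000159222 + 0.000004995 = 0.000164217.
Half-width = z·√(radicand)/denom = 1.645·0.012815/1.007353 = 0.02093.
CI: 0.06569 ± 0.02093 = (0.0448, 0.0866).

(0.0448, 0.0866)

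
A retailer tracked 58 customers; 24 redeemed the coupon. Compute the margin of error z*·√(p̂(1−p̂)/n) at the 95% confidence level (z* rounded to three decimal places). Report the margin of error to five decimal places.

With x = 24 successes in n = 58, p̂ = 0.41379.
SE(p̂) = √(0.41379·0.58621/58) = 0.064670.
For 95% confidence, z* = 1.960.
So ME = 0.12675.

ME = 0.12675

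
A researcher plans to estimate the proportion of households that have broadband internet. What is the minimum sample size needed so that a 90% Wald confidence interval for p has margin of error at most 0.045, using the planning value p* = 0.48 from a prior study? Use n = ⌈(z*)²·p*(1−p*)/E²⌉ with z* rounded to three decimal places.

n = 334

The 90% critical value is z* = 1.645.
p*(1−p*) = 0.2496.
(z*)²·p*(1−p*)/E² = 2.706025·0.2496/0.002025 = 333.543.
Rounding up, n = 334.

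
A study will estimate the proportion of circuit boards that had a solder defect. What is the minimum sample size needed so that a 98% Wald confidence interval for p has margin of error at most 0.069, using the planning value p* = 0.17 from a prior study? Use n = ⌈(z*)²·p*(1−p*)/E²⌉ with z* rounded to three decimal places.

The 98% critical value is z* = 2.326.
p*(1−p*) = 0.17·0.83 = 0.1411.
(z*)²·p*(1−p*)/E² = 5.410276·0.1411/0.004761 = 160.342.
⌈160.342⌉ = 161.

n = 161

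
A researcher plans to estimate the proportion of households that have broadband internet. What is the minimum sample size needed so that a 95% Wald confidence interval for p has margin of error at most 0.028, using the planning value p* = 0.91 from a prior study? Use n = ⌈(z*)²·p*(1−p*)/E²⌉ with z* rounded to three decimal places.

For 95% confidence, z* = 1.960.
p*(1−p*) = 0.91·0.09 = 0.0819.
Required n before rounding: 3.841600 × 0.0819 / 0.028² = 401.310.
⌈401.310⌉ = 402.

n = 402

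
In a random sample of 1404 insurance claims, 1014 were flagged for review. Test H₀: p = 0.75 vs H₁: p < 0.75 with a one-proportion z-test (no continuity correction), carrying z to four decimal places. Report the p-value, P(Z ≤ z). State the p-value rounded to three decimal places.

p-value = 0.008

The sample proportion is 1014/1404 = 0.72222.
Under H₀, SE = √(p₀(1−p₀)/n) = √(0.75·0.25/1404) = √0.000133547 = 0.011556.
Test statistic (full precision, shown to 4 dp): z = (1014/1404 − 0.75)/SE₀ ≈ -2.4037.
p-value = P(Z ≤ z) with z = -2.4037 → 0.008.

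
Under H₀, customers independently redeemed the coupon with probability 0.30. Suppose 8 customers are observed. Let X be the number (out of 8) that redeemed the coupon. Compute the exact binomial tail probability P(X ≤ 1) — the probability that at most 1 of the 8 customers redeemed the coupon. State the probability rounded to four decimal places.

P = 0.2553

X ~ Binomial(n=8, p=0.30).
P(X ≤ 1) = C(8,0)·0.30^0·0.70^8 + C(8,1)·0.30^1·0.70^7.
= 0.057648 + 0.197650 = 0.2553.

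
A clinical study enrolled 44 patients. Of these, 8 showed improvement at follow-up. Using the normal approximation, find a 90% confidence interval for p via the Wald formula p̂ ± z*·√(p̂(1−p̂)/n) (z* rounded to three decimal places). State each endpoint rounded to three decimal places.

(0.086, 0.277)

Sample proportion p̂ = 8/44 = 0.18182.
SE = √(p̂(1−p̂)/n) = √(0.148760/44) = 0.058146.
For 90% confidence, z* = 1.645.
Margin = 1.645·0.058146 = 0.09565.
Interval: 0.18182 ± 0.09565 → (0.086, 0.277).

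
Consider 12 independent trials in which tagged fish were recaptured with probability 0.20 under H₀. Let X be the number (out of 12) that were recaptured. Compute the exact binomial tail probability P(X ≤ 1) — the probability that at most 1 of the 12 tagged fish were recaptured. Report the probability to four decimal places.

P = 0.2749

X is binomial with n = 12 and p = 0.20.
P(X ≤ 1) = C(12,0)·0.20^0·0.80^12 + C(12,1)·0.20^1·0.80^11.
= 0.068719 + 0.206158 = 0.2749.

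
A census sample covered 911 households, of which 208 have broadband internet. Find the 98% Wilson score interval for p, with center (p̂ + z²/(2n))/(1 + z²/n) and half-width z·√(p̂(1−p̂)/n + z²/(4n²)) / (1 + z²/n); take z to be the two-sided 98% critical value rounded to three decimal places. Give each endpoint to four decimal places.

(0.1976, 0.2622)

Here p̂ = 208/911 = 0.22832 and z = 2.326 (z² = 5.410276).
1 + z²/n = 1.005939.
Adjusted center: (0.22832 + z²/(2n))/1.005939 = 0.22992.
Radicand: p̂(1−p̂)/n + z²/(4n²) = 0.000193403 + 0.000001630 = 0.000195033.
Half-width = z·√(radicand)/denom = 2.326·0.013965/1.005939 = 0.03229.
So the interval runs from 0.1976 to 0.2622.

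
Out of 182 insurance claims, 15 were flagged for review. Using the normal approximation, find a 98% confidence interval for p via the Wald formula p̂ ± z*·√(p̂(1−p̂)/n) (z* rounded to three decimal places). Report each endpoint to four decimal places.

(0.0350, 0.1298)

Sample proportion p̂ = 15/182 = 0.08242.
SE(p̂) = √(0.08242·0.91758/182) = 0.020384.
z* = 2.326 at the 98% level.
Margin = 2.326·0.020384 = 0.04741.
CI: 0.08242 ± 0.04741 = (0.0350, 0.1298).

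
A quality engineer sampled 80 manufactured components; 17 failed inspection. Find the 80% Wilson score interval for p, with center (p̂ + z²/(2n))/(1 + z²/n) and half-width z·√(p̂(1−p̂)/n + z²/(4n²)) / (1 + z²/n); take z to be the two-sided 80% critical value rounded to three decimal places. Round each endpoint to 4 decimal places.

Here p̂ = 17/80 = 0.21250 and z = 1.282 (z² = 1.643524).
1 + z²/n = 1.020544.
Center = (0.21250 + 0.010272)/1.020544 = 0.21829.
Radicand: p̂(1−p̂)/n + z²/(4n²) = 0.002091797 + 0.000064200 = 0.002155997.
Half-width = z·√(radicand)/denom = 1.282·0.046433/1.020544 = 0.05833.
Interval: 0.21829 ± 0.05833 → (0.1600, 0.2766).

(0.1600, 0.2766)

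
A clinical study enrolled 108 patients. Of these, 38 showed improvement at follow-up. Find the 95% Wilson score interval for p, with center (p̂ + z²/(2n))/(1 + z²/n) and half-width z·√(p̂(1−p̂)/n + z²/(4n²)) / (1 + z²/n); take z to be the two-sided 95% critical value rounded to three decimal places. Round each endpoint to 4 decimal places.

(0.2683, 0.4456)

Here p̂ = 38/108 = 0.35185 and z = 1.960 (z² = 3.841600).
Denominator 1 + z²/n = 1 + 3.841600/108 = 1.035570.
Center = (0.35185 + 0.017785)/1.035570 = 0.35694.
Radicand: p̂(1−p̂)/n + z²/(4n²) = 0.002111594 + 0.000082339 = 0.002193933.
Half-width = 1.960·√0.002193933/1.035570 = 0.08865.
Interval: 0.35694 ± 0.08865 → (0.2683, 0.4456).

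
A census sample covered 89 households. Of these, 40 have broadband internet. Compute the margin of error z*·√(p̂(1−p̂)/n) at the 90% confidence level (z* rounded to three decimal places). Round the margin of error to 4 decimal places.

ME = 0.0867

Sample proportion p̂ = 40/89 = 0.44944.
SE(p̂) = √(0.44944·0.55056/89) = 0.052728.
z* = 1.645 at the 90% level.
ME = 1.645·0.052728 = 0.0867.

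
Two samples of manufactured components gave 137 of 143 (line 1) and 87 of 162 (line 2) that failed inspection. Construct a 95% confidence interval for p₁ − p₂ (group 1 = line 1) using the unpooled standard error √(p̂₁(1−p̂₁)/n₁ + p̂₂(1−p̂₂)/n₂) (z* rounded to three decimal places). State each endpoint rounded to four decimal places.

p̂₁ = 137/143 = 0.95804, p̂₂ = 87/162 = 0.53704; p̂₁ − p̂₂ = 0.42100.
SE = √(0.000281102 + 0.001534742) = √0.001815844 = 0.042613.
For 95% confidence, z* = 1.960. Margin = 1.960·0.042613 = 0.08352.
So the interval runs from 0.3375 to 0.5045.

(0.3375, 0.5045)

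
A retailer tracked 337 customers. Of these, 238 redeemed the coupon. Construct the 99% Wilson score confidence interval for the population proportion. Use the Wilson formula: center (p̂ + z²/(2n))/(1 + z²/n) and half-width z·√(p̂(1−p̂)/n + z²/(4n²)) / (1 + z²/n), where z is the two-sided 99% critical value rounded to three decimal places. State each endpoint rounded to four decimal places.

Here p̂ = 238/337 = 0.70623 and z = 2.576 (z² = 6.635776).
1 + z²/n = 1.019691.
Center = (0.70623 + 0.009845)/1.019691 = 0.70225.
Radicand: p̂(1−p̂)/n + z²/(4n²) = 0.000615634 + 0.000014607 = 0.000630241.
Half-width = 2.576·√0.000630241/1.019691 = 0.06342.
Interval: 0.70225 ± 0.06342 → (0.6388, 0.7657).

(0.6388, 0.7657)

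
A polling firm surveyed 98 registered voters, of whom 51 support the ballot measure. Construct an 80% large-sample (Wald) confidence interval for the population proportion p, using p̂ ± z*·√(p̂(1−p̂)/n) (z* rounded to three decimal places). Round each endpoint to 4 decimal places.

(0.4557, 0.5851)

p̂ = 51/98 = 0.52041.
SE(p̂) = √(0.52041·0.47959/98) = 0.050466.
The 80% critical value is z* = 1.282.
Margin of error: 1.282 × 0.050466 = 0.06470.
CI: 0.52041 ± 0.06470 = (0.4557, 0.5851).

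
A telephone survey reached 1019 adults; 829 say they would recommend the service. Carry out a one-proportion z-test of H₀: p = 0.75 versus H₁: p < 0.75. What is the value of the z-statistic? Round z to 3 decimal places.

p̂ = 829/1019 = 0.81354.
Null standard error: √(0.75·0.25/1019) = √0.000184004 = 0.013565.
z = (0.81354 − 0.75)/0.013565 = 0.06354/0.013565 = 4.684.

z = 4.684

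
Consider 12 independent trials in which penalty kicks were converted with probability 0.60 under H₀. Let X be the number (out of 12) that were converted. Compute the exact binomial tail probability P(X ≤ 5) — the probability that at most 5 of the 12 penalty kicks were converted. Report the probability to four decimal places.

X is binomial with n = 12 and p = 0.60.
P(X ≤ 5) = Σ_{j=0}^{5} C(12,j)·0.60^j·0.40^{12−j}.
= 0.000017 + 0.000302 + 0.002491 + 0.012457 + 0.042043 + 0.100902 = 0.1582.

P = 0.1582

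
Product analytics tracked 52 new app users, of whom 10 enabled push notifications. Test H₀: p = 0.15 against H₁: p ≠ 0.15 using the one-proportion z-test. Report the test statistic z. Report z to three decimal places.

z = 0.854

Sample proportion p̂ = 10/52 = 0.19231.
Null standard error: √(0.15·0.85/52) = √0.002451923 = 0.049517.
z = (0.19231 − 0.15)/0.049517 = 0.04231/0.049517 = 0.854.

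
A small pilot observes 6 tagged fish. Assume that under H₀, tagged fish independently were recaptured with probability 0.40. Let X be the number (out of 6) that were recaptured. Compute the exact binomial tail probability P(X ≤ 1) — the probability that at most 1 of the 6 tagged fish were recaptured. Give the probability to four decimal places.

X ~ Binomial(n=6, p=0.40).
P(X ≤ 1) = C(6,0)·0.40^0·0.60^6 + C(6,1)·0.40^1·0.60^5.
= 0.046656 + 0.186624 = 0.2333.

P = 0.2333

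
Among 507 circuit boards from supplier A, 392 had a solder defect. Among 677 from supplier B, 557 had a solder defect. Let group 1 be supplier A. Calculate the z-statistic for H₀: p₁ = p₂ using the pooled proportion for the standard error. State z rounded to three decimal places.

Sample proportions: p̂₁ = 392/507 = 0.77318 and p̂₂ = 557/677 = 0.82275.
Pooled p̂ = (392+557)/(507+677) = 949/1184 = 0.80152.
SE = √[p̂(1−p̂)(1/n₁+1/n₂)] = √[0.80152·0.19848·(1/507+1/677)] ≈ 0.023426.
z = -0.04957/0.023426 = -2.116.

z = -2.116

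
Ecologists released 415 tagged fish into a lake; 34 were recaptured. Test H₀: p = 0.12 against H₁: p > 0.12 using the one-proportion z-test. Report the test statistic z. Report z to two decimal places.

The sample proportion is 34/415 = 0.08193.
SE₀ = √(0.12·0.88/415) = 0.015952.
Test statistic: z = -0.03807/0.015952 = -2.39.

z = -2.39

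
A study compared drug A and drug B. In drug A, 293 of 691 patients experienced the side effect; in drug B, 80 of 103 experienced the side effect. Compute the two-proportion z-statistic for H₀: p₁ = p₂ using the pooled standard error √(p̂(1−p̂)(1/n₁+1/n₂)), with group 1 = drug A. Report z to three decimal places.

p̂₁ = 293/691 = 0.42402, p̂₂ = 80/103 = 0.77670.
Pooled p̂ = (293+80)/(691+103) = 373/794 = 0.46977.
SE = √[p̂(1−p̂)(1/n₁+1/n₂)] = √[0.46977·0.53023·(1/691+1/103)] ≈ 0.052714.
z = (p̂₁ − p̂₂)/SE = (0.42402 − 0.77670)/0.052714 = -0.35268/0.052714 = -6.690.

z = -6.690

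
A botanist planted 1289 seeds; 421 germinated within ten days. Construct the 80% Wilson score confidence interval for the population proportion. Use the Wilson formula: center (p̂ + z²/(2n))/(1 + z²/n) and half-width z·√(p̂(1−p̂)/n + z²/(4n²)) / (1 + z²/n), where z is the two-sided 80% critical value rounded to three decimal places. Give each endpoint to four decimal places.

Here p̂ = 421/1289 = 0.32661 and z = 1.282 (z² = 1.643524).
1 + z²/n = 1.001275.
Center = (0.32661 + 0.000638)/1.001275 = 0.32683.
Radicand: p̂(1−p̂)/n + z²/(4n²) = 0.000170625 + 0.000000247 = 0.000170872.
Half-width = 1.282·√0.000170872/1.001275 = 0.01674.
CI: 0.32683 ± 0.01674 = (0.3101, 0.3436).

(0.3101, 0.3436)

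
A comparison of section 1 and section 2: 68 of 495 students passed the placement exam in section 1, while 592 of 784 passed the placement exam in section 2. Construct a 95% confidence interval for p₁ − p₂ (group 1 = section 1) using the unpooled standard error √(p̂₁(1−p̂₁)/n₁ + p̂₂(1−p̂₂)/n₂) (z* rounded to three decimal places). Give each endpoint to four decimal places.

p̂₁ = 68/495 = 0.13737, p̂₂ = 592/784 = 0.75510; p̂₁ − p̂₂ = -0.61773.
SE = √(0.000239398 + 0.000235871) = √0.000475269 = 0.021801.
z* = 1.960 at the 95% level. Margin = 1.960·0.021801 = 0.04273.
Interval: -0.61773 ± 0.04273 → (-0.6605, -0.5750).

(-0.6605, -0.5750)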